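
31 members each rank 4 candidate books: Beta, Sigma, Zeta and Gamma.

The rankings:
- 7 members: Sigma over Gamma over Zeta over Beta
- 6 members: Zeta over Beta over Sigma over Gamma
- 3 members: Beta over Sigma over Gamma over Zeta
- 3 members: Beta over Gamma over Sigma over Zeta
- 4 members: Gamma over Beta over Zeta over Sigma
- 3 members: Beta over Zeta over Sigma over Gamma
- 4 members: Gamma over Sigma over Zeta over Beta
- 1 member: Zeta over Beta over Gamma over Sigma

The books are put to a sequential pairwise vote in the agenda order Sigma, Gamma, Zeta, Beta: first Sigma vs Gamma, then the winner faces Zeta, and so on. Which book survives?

Beta

Round 1: Sigma vs Gamma — 19–12, Sigma advances.
Round 2: Sigma vs Zeta — 17–14, Sigma advances.
Round 3: Sigma vs Beta — 11–20, Beta advances.
Beta survives the agenda.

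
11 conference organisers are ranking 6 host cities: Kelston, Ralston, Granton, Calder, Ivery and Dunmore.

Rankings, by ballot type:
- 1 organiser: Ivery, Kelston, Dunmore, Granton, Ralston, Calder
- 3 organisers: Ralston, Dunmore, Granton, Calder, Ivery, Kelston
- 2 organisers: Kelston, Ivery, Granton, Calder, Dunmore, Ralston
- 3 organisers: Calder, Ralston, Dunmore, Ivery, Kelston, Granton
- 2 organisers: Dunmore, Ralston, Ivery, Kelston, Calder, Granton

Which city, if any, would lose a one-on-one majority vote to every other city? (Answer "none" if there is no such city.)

none

Head-to-head results (11 organisers):
Kelston vs Ralston: 3 to 8, Ralston.
Kelston vs Granton: 1+2+3+2 = 8 for Kelston, 3 for Granton — Kelston by 8–3.
Kelston vs Calder: Kelston preferred on 1+2+2 = 5 ballots; Calder wins 6–5.
Kelston–Ivery: Ivery 9–2.
Kelston vs Dunmore: Dunmore wins 8–3.
Ralston vs Granton: Ralston, 8–3.
Ralston vs Calder: Ralston preferred on 1+3+2 = 6 ballots; Ralston wins 6–5.
Ralston vs Ivery: Ralston preferred on 3+3+2 = 8 ballots; Ralston wins 8–3.
Ralston vs Dunmore: Ralston, 6–5.
Granton vs Calder: Granton is ranked higher on 1+3+2 = 6 ballots, Calder on 5. Granton wins 6–5.
Granton vs Ivery: Granton preferred on 3 ballots; Ivery wins 8–3.
Granton vs Dunmore: Granton preferred on 2 ballots; Dunmore wins 9–2.
Calder vs Ivery: 3+3 = 6 for Calder, 5 for Ivery — Calder by 6–5.
Calder vs Dunmore: Dunmore, 6–5.
Ivery vs Dunmore: Dunmore wins 8–3.
Each city has at least one pairwise win (Kelston beats Granton; Ralston beats Kelston; Granton beats Calder; Calder beats Kelston; Ivery beats Kelston; Dunmore beats Kelston) — no Condorcet loser.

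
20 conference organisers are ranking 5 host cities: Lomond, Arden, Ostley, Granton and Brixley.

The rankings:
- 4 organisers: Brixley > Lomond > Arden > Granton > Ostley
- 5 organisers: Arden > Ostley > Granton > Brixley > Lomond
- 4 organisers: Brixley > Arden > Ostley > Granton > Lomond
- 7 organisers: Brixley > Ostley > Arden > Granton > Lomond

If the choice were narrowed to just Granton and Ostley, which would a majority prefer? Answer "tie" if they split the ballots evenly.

Ostley

Ballots ranking Granton above Ostley: 4.
Ballots ranking Ostley above Granton: 20 − 4 = 16.
Ostley wins the head-to-head 16–4.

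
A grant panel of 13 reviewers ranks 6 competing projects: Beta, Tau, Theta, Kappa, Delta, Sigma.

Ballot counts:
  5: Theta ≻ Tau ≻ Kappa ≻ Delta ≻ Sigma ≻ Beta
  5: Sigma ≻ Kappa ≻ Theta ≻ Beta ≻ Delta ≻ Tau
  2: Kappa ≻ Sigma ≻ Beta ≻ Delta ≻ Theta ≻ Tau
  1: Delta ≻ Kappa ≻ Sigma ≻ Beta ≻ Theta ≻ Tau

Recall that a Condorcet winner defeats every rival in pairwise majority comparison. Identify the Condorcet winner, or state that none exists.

Pairwise majorities:
Beta vs Tau: Beta, 8–5.
Beta–Theta: Theta 10–3.
Beta vs Kappa: Kappa wins 13–0.
Beta–Delta: Beta 7–6.
Beta vs Sigma: Sigma wins 13–0.
Tau vs Theta: Theta wins 13–0.
Tau vs Kappa: Kappa wins 8–5.
Tau–Delta: Delta 8–5.
Tau vs Sigma: Sigma, 8–5.
Theta vs Kappa: Kappa, 8–5.
Theta–Delta: Theta 10–3.
Theta–Sigma: Sigma 8–5.
Kappa–Delta: Kappa 12–1.
Kappa vs Sigma: Kappa wins 8–5.
Delta–Sigma: Sigma 7–6.
Only Kappa has no losses; Kappa is the Condorcet winner.

Kappa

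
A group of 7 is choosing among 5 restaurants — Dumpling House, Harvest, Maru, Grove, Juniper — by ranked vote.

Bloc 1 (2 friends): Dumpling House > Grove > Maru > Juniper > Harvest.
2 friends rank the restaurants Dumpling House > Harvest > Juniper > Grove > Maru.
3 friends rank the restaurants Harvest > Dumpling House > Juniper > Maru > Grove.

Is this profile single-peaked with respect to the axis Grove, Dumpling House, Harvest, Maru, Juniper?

no

Axis positions: Grove=1, Dumpling House=2, Harvest=3, Maru=4, Juniper=5.
Bloc 1: ranking walks positions 2-1-4-5-3; Maru is ranked above Harvest even though Harvest lies between Maru and the peak Dumpling House on the axis — preferences dip and rise again. Not single-peaked.
Bloc 2: ranking walks positions 2-3-5-1-4; Juniper is ranked above Maru even though Maru lies between Juniper and the peak Dumpling House on the axis — preferences dip and rise again. Not single-peaked.
Bloc 3: ranking walks positions 3-2-5-4-1; Juniper is ranked above Maru even though Maru lies between Juniper and the peak Harvest on the axis — preferences dip and rise again. Not single-peaked.
Bloc 1 violates single-peakedness, so the profile is not single-peaked on this axis.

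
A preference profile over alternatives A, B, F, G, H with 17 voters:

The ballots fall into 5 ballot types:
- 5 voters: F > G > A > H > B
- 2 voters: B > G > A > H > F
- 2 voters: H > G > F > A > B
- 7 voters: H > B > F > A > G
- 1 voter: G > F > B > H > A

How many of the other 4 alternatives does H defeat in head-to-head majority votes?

4

H against each rival (17 voters):
H vs A: H wins 10–7.
H vs B: 5+2+7 = 14 for H, 3 for B — H by 14–3.
H vs F: H wins 11–6.
H vs G: H is ranked higher on 2+7 = 9 ballots, G on 8. H wins 9–8.
H beats A, B, F, G — 4 pairwise wins.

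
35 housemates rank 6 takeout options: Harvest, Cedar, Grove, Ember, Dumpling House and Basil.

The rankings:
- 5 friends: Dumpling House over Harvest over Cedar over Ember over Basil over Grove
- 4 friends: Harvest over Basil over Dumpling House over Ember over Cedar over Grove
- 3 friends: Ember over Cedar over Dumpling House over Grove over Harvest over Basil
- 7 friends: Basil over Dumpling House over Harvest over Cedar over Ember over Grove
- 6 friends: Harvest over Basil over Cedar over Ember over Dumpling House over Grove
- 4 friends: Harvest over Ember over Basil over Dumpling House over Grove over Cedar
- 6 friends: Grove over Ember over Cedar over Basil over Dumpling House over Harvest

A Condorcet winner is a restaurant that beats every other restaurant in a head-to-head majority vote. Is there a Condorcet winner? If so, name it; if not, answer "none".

none

Check each pair by majority over 35 ballots:
Harvest vs Cedar: Harvest preferred on 5+4+7+6+4 = 26 ballots; Harvest wins 26–9.
Harvest vs Grove: Harvest preferred on 5+4+7+6+4 = 26 ballots; Harvest wins 26–9.
Harvest vs Ember: 26 to 9, Harvest.
Harvest vs Dumpling House: 4+6+4 = 14 for Harvest, 21 for Dumpling House — Dumpling House by 21–14.
Harvest vs Basil: Harvest is ranked higher on 5+4+3+6+4 = 22 ballots, Basil on 13. Harvest wins 22–13.
Cedar vs Grove: 25 to 10, Cedar.
Cedar vs Ember: 5+7+6 = 18 for Cedar, 17 for Ember — Cedar by 18–17.
Cedar vs Dumpling House: 15 to 20, Dumpling House.
Cedar vs Basil: 14 to 21, Basil.
Grove vs Ember: 6 to 29, Ember.
Grove vs Dumpling House: Grove preferred on 6 ballots; Dumpling House wins 29–6.
Grove vs Basil: Grove preferred on 3+6 = 9 ballots; Basil wins 26–9.
Ember vs Dumpling House: 3+6+4+6 = 19 for Ember, 16 for Dumpling House — Ember by 19–16.
Ember vs Basil: 18 to 17, Ember.
Dumpling House vs Basil: Dumpling House preferred on 5+3 = 8 ballots; Basil wins 27–8.
Each restaurant drops at least one matchup (Harvest loses to Dumpling House; Cedar loses to Harvest; Grove loses to Harvest; Ember loses to Harvest; Dumpling House loses to Ember; Basil loses to Harvest); the cycle Harvest beats Ember beats Dumpling House beats Harvest rules out a Condorcet winner.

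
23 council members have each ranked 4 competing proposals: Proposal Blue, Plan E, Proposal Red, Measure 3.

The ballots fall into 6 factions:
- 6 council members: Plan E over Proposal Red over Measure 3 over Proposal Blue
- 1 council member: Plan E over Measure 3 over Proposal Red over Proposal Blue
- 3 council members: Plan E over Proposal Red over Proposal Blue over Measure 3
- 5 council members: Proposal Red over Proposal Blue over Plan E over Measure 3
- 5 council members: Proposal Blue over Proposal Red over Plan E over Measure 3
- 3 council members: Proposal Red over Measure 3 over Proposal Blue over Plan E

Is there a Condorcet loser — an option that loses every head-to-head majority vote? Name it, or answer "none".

Measure 3

Head-to-head results (23 council members):
Proposal Blue vs Plan E: Proposal Blue wins 13–10.
Proposal Blue vs Proposal Red: Proposal Red wins 18–5.
Proposal Blue vs Measure 3: Proposal Blue, 13–10.
Plan E vs Proposal Red: Plan E is ranked higher on 6+1+3 = 10 ballots, Proposal Red on 13. Proposal Red wins 13–10.
Plan E vs Measure 3: Plan E wins 20–3.
Proposal Red vs Measure 3: 22 to 1, Proposal Red.
Measure 3 is beaten in every head-to-head and is the Condorcet loser.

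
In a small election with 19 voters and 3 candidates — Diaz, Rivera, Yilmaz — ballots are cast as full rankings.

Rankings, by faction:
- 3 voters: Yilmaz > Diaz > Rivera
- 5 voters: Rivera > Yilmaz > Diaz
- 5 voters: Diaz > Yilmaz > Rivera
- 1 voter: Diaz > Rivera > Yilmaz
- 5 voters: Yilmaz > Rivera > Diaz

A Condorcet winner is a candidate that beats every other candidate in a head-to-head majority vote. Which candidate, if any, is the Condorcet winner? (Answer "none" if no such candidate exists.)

Yilmaz

Pairwise majorities:
Diaz vs Rivera: 9 to 10, Rivera.
Diaz–Yilmaz: Yilmaz 13–6.
Rivera vs Yilmaz: 6 to 13, Yilmaz.
Only Yilmaz has no losses; Yilmaz is the Condorcet winner.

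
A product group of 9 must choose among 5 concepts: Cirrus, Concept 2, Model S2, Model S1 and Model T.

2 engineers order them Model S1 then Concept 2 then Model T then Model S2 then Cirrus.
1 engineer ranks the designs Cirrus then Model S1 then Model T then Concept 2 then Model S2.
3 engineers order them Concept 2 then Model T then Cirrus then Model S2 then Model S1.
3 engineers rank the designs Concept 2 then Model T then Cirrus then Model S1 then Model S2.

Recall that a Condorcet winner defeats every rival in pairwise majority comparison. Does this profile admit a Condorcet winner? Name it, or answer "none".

Concept 2

Head-to-head results (9 engineers):
Cirrus–Concept 2: Concept 2 8–1.
Cirrus vs Model S2: Cirrus wins 7–2.
Cirrus vs Model S1: Cirrus, 7–2.
Cirrus vs Model T: Model T wins 8–1.
Concept 2 vs Model S2: Concept 2 wins 9–0.
Concept 2–Model S1: Concept 2 6–3.
Concept 2–Model T: Concept 2 8–1.
Model S2 vs Model S1: Model S1 wins 6–3.
Model S2 vs Model T: Model T wins 9–0.
Model S1 vs Model T: Model T wins 6–3.
Only Concept 2 has no losses; Concept 2 is the Condorcet winner.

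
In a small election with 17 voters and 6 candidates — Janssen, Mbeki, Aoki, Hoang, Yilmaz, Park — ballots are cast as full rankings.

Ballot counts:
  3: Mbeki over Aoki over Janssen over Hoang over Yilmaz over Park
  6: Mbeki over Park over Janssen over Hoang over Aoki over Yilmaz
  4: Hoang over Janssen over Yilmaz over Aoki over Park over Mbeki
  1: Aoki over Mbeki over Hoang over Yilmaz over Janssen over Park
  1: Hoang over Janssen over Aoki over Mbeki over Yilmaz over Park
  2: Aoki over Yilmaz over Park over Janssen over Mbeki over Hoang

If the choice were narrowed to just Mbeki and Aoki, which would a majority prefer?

Ballots ranking Mbeki above Aoki: 3 + 6 = 9.
Ballots ranking Aoki above Mbeki: 17 − 9 = 8.
Mbeki wins the head-to-head 9–8.

Mbeki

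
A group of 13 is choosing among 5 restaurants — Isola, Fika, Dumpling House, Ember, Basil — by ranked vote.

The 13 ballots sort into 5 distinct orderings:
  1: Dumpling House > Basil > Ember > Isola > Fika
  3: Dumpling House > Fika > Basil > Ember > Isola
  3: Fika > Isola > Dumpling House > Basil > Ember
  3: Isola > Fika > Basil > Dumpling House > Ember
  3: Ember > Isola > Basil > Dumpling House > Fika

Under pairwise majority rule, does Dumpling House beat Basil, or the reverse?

Ballots ranking Dumpling House above Basil: 1 + 3 + 3 = 7.
Ballots ranking Basil above Dumpling House: 13 − 7 = 6.
Dumpling House wins the head-to-head 7–6.

Dumpling House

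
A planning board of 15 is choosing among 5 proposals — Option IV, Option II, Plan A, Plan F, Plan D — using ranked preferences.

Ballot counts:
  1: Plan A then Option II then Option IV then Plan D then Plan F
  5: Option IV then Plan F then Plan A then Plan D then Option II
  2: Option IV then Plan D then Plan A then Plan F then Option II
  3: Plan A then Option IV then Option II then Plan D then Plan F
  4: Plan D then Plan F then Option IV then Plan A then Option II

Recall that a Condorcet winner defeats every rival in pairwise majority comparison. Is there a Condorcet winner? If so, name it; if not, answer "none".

Option IV

Pairwise majorities:
Option IV vs Option II: Option IV preferred on 5+2+3+4 = 14 ballots; Option IV wins 14–1.
Option IV vs Plan A: 11 to 4, Option IV.
Option IV vs Plan F: 1+5+2+3 = 11 for Option IV, 4 for Plan F — Option IV by 11–4.
Option IV vs Plan D: 11 to 4, Option IV.
Option II vs Plan A: Option II preferred on 0 ballots; Plan A wins 15–0.
Option II vs Plan F: Option II preferred on 1+3 = 4 ballots; Plan F wins 11–4.
Option II vs Plan D: 1+3 = 4 for Option II, 11 for Plan D — Plan D by 11–4.
Plan A vs Plan F: 1+2+3 = 6 for Plan A, 9 for Plan F — Plan F by 9–6.
Plan A vs Plan D: Plan A preferred on 1+5+3 = 9 ballots; Plan A wins 9–6.
Plan F vs Plan D: 5 for Plan F, 10 for Plan D — Plan D by 10–5.
Option IV beats each of Option II, Plan A, Plan F, Plan D — Option IV is the Condorcet winner.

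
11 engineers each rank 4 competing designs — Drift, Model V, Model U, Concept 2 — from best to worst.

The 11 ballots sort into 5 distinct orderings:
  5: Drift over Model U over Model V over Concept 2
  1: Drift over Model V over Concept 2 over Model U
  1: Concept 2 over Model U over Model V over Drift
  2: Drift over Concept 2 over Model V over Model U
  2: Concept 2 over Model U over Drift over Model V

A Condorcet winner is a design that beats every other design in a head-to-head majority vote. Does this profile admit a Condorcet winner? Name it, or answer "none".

Pairwise majorities:
Drift vs Model V: Drift wins 10–1.
Drift vs Model U: Drift, 8–3.
Drift vs Concept 2: Drift wins 8–3.
Model V vs Model U: Model U wins 8–3.
Model V vs Concept 2: Model V wins 6–5.
Model U vs Concept 2: Concept 2, 6–5.
Drift wins every pairwise contest, so Drift is the Condorcet winner.

Drift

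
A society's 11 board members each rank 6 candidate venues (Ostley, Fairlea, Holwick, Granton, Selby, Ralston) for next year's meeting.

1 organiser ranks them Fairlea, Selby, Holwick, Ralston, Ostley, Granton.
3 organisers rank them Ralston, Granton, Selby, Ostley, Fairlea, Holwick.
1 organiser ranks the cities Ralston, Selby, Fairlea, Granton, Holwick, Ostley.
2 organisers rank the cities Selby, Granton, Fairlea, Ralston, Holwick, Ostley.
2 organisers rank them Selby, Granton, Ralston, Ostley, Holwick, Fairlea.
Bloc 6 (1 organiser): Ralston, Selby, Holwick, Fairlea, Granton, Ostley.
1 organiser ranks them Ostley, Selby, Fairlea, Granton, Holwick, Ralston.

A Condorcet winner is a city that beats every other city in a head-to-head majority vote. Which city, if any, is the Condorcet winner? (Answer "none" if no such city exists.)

Pairwise majorities:
Ostley vs Fairlea: Ostley, 6–5.
Ostley vs Holwick: Ostley is ranked higher on 3+2+1 = 6 ballots, Holwick on 5. Ostley wins 6–5.
Ostley vs Granton: Ostley is ranked higher on 1+1 = 2 ballots, Granton on 9. Granton wins 9–2.
Ostley vs Selby: Selby wins 10–1.
Ostley vs Ralston: Ralston wins 10–1.
Fairlea vs Holwick: 1+3+1+2+1 = 8 for Fairlea, 3 for Holwick — Fairlea by 8–3.
Fairlea vs Granton: Granton wins 7–4.
Fairlea vs Selby: Fairlea preferred on 1 ballot; Selby wins 10–1.
Fairlea vs Ralston: Ralston, 7–4.
Holwick vs Granton: Granton wins 9–2.
Holwick vs Selby: Holwick is ranked higher on 0 ballots, Selby on 11. Selby wins 11–0.
Holwick vs Ralston: Holwick preferred on 1+1 = 2 ballots; Ralston wins 9–2.
Granton vs Selby: Selby wins 8–3.
Granton vs Ralston: Granton preferred on 2+2+1 = 5 ballots; Ralston wins 6–5.
Selby vs Ralston: Selby preferred on 1+2+2+1 = 6 ballots; Selby wins 6–5.
Selby defeats every rival head-to-head and is the Condorcet winner.

Selby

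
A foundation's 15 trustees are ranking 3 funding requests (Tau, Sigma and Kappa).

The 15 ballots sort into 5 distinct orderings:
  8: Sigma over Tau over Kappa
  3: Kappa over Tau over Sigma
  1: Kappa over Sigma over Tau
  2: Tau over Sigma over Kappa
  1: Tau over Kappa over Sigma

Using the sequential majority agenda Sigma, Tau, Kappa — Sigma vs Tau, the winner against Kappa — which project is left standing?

Sigma

Round 1: Sigma vs Tau — 9–6, Sigma advances.
Round 2: Sigma vs Kappa — 10–5, Sigma advances.
The agenda winner is Sigma.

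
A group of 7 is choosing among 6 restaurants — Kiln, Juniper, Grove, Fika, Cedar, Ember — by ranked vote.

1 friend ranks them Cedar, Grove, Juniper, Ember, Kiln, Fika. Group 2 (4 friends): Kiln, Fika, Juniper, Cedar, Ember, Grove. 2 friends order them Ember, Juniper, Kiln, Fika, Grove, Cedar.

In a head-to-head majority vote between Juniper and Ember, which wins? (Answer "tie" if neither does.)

Juniper

Ballots ranking Juniper above Ember: 1 + 4 = 5.
Ballots ranking Ember above Juniper: 7 − 5 = 2.
Juniper wins the head-to-head 5–2.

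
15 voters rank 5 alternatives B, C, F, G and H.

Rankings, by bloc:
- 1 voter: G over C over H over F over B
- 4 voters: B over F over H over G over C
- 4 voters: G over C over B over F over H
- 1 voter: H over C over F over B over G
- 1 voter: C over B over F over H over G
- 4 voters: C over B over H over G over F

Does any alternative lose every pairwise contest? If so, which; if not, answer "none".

none

Pairwise majorities:
B vs C: C wins 11–4.
B vs F: B is ranked higher on 4+4+1+4 = 13 ballots, F on 2. B wins 13–2.
B vs G: B, 10–5.
B vs H: 13 to 2, B.
C vs F: C is ranked higher on 1+4+1+1+4 = 11 ballots, F on 4. C wins 11–4.
C vs G: 6 to 9, G.
C vs H: 1+4+1+4 = 10 for C, 5 for H — C by 10–5.
F–G: G 9–6.
F vs H: 9 to 6, F.
G vs H: H wins 10–5.
Every alternative wins at least one matchup (B beats F; C beats B; F beats H; G beats C; H beats G), so there is no Condorcet loser.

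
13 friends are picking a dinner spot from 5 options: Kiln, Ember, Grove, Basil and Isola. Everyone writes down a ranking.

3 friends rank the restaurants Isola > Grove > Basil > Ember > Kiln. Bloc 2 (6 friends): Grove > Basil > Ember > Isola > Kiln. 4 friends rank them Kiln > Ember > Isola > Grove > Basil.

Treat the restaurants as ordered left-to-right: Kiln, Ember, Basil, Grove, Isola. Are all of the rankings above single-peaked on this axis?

no

Axis positions: Kiln=1, Ember=2, Basil=3, Grove=4, Isola=5.
Bloc 1 (peak Isola at position 5): ranking walks positions 5-4-3-2-1, expanding outward from the peak — single-peaked.
Bloc 2 (peak Grove at position 4): ranking walks positions 4-3-2-5-1, expanding outward from the peak — single-peaked.
Bloc 3: ranking walks positions 1-2-5-4-3; Isola is ranked above Basil even though Basil lies between Isola and the peak Kiln on the axis — preferences dip and rise again. Not single-peaked.
Bloc 3 violates single-peakedness, so the profile is not single-peaked on this axis.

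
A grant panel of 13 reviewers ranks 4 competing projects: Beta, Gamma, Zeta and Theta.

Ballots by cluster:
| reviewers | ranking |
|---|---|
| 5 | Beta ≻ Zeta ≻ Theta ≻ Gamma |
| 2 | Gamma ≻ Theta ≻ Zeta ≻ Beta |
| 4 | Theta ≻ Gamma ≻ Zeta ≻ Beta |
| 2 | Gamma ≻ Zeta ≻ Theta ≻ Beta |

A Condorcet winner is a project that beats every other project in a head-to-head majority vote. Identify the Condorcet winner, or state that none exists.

Head-to-head results (13 reviewers):
Beta vs Gamma: Beta preferred on 5 ballots; Gamma wins 8–5.
Beta vs Zeta: 5 to 8, Zeta.
Beta vs Theta: Beta preferred on 5 ballots; Theta wins 8–5.
Gamma vs Zeta: Gamma wins 8–5.
Gamma–Theta: Theta 9–4.
Zeta vs Theta: Zeta preferred on 5+2 = 7 ballots; Zeta wins 7–6.
No project is unbeaten: Beta loses to Gamma; Gamma loses to Theta; Zeta loses to Gamma; Theta loses to Zeta. In particular Gamma beats Zeta beats Theta beats Gamma is a majority cycle — no Condorcet winner exists.

none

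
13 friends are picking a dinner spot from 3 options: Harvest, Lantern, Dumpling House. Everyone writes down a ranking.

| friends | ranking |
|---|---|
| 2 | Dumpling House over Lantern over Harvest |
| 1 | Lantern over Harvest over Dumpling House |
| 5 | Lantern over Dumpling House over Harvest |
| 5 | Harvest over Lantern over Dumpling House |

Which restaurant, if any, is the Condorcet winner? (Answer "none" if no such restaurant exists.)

Check each pair by majority over 13 ballots:
Harvest vs Lantern: Harvest is ranked higher on 5 ballots, Lantern on 8. Lantern wins 8–5.
Harvest vs Dumpling House: Harvest is ranked higher on 1+5 = 6 ballots, Dumpling House on 7. Dumpling House wins 7–6.
Lantern vs Dumpling House: 1+5+5 = 11 for Lantern, 2 for Dumpling House — Lantern by 11–2.
Lantern wins every pairwise contest, so Lantern is the Condorcet winner.

Lantern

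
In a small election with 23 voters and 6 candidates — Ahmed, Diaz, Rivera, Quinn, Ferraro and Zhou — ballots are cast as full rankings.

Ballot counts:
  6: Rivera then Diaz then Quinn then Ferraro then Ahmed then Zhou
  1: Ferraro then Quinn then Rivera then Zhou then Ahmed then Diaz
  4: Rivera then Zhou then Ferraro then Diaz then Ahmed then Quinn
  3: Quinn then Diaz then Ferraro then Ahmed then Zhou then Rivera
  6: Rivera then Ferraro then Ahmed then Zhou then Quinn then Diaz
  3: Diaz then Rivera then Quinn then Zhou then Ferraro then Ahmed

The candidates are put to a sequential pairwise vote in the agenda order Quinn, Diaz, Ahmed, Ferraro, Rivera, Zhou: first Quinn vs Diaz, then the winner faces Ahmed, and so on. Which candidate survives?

Rivera

Round 1: Quinn vs Diaz — 10–13, Diaz advances.
Round 2: Diaz vs Ahmed — 16–7, Diaz advances.
Round 3: Diaz vs Ferraro — 12–11, Diaz advances.
Round 4: Diaz vs Rivera — 6–17, Rivera advances.
Round 5: Rivera vs Zhou — 20–3, Rivera advances.
Rivera survives the agenda.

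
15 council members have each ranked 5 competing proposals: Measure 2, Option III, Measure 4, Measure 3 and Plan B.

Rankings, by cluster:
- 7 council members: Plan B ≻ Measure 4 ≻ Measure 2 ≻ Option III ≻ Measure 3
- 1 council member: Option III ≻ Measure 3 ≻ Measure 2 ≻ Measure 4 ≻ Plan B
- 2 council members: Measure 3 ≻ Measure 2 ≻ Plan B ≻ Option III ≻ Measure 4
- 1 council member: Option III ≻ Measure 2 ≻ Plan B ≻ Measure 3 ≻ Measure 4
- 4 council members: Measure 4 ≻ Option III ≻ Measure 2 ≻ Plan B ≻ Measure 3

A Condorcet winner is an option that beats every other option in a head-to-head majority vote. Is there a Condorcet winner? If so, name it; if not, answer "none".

none

Check each pair by majority over 15 ballots:
Measure 2 vs Option III: Measure 2 wins 9–6.
Measure 2 vs Measure 4: Measure 2 preferred on 1+2+1 = 4 ballots; Measure 4 wins 11–4.
Measure 2–Measure 3: Measure 2 12–3.
Measure 2–Plan B: Measure 2 8–7.
Option III vs Measure 4: 4 to 11, Measure 4.
Option III vs Measure 3: 13 to 2, Option III.
Option III vs Plan B: Plan B, 9–6.
Measure 4 vs Measure 3: Measure 4 is ranked higher on 7+4 = 11 ballots, Measure 3 on 4. Measure 4 wins 11–4.
Measure 4 vs Plan B: Plan B wins 10–5.
Measure 3–Plan B: Plan B 12–3.
Each option drops at least one matchup (Measure 2 loses to Measure 4; Option III loses to Measure 2; Measure 4 loses to Plan B; Measure 3 loses to Measure 2; Plan B loses to Measure 2); the cycle Measure 2 → Plan B → Measure 4 → Measure 2 rules out a Condorcet winner.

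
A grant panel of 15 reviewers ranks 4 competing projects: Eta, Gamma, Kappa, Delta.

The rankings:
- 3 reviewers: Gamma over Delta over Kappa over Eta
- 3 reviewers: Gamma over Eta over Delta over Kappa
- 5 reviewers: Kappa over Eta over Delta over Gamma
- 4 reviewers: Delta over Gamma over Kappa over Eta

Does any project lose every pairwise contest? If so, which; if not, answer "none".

Head-to-head results (15 reviewers):
Eta vs Gamma: Gamma wins 10–5.
Eta vs Kappa: Eta is ranked higher on 3 ballots, Kappa on 12. Kappa wins 12–3.
Eta vs Delta: Eta, 8–7.
Gamma vs Kappa: 10 to 5, Gamma.
Gamma vs Delta: Delta wins 9–6.
Kappa vs Delta: Delta, 10–5.
Every project wins at least one matchup (Eta beats Delta; Gamma beats Eta; Kappa beats Eta; Delta beats Gamma), so there is no Condorcet loser.

none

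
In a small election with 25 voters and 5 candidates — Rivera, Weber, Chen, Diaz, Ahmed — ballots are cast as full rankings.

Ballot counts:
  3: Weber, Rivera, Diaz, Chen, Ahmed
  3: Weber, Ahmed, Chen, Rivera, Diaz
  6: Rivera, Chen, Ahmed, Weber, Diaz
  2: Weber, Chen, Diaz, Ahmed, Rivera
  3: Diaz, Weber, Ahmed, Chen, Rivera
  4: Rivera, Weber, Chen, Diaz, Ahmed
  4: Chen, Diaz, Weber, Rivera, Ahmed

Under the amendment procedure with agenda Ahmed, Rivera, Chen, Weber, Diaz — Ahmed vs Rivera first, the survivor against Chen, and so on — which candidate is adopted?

Round 1: Ahmed vs Rivera — 8–17, Rivera advances.
Round 2: Rivera vs Chen — 13–12, Rivera advances.
Round 3: Rivera vs Weber — 10–15, Weber advances.
Round 4: Weber vs Diaz — 18–7, Weber advances.
The agenda winner is Weber.

Weber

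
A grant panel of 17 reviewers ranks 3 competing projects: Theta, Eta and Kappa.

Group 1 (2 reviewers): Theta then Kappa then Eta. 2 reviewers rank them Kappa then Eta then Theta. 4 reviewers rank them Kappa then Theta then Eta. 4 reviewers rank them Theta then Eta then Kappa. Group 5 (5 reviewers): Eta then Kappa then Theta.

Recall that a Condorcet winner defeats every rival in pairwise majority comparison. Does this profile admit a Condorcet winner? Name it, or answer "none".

Check each pair by majority over 17 ballots:
Theta vs Eta: 10 to 7, Theta.
Theta vs Kappa: Kappa, 11–6.
Eta vs Kappa: Eta, 9–8.
Every project loses at least once (Theta loses to Kappa; Eta loses to Theta; Kappa loses to Eta). The majority relation contains the cycle Theta → Eta → Kappa → Theta, so there is no Condorcet winner.

none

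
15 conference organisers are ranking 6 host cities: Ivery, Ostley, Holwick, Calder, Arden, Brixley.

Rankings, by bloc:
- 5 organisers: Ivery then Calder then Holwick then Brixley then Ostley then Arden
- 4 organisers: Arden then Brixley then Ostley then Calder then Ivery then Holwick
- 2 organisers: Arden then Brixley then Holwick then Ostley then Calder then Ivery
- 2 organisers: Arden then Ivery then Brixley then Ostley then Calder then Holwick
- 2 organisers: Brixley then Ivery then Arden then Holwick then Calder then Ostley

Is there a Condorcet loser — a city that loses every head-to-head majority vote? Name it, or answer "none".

Pairwise majorities:
Ivery–Ostley: Ivery 9–6.
Ivery vs Holwick: Ivery, 13–2.
Ivery–Calder: Ivery 9–6.
Ivery vs Arden: Ivery preferred on 5+2 = 7 ballots; Arden wins 8–7.
Ivery–Brixley: Brixley 8–7.
Ostley–Holwick: Holwick 9–6.
Ostley vs Calder: Ostley is ranked higher on 4+2+2 = 8 ballots, Calder on 7. Ostley wins 8–7.
Ostley vs Arden: Arden wins 10–5.
Ostley–Brixley: Brixley 15–0.
Holwick–Calder: Calder 11–4.
Holwick vs Arden: 5 to 10, Arden.
Holwick vs Brixley: Holwick is ranked higher on 5 ballots, Brixley on 10. Brixley wins 10–5.
Calder vs Arden: 5 for Calder, 10 for Arden — Arden by 10–5.
Calder vs Brixley: Calder preferred on 5 ballots; Brixley wins 10–5.
Arden vs Brixley: Arden, 8–7.
Every city wins at least one matchup (Ivery beats Ostley; Ostley beats Calder; Holwick beats Ostley; Calder beats Holwick; Arden beats Ivery; Brixley beats Ivery), so there is no Condorcet loser.

none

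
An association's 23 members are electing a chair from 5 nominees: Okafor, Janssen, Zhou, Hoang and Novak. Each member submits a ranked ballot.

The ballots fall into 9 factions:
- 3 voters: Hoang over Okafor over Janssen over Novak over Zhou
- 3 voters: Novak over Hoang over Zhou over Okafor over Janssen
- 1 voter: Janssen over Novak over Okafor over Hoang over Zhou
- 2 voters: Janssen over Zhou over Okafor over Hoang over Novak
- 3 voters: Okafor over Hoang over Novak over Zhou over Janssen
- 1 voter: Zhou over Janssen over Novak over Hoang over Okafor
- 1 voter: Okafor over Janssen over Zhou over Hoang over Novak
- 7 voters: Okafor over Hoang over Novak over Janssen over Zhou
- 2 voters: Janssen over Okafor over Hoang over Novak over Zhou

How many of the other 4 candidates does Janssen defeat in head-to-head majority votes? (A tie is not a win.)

1

Janssen against each rival (23 voters):
Janssen–Okafor: Okafor 17–6.
Janssen vs Zhou: Janssen preferred on 3+1+2+1+7+2 = 16 ballots; Janssen wins 16–7.
Janssen vs Hoang: Hoang, 16–7.
Janssen–Novak: Novak 13–10.
Janssen beats Zhou; loses to Okafor, Hoang, Novak — 1 pairwise win.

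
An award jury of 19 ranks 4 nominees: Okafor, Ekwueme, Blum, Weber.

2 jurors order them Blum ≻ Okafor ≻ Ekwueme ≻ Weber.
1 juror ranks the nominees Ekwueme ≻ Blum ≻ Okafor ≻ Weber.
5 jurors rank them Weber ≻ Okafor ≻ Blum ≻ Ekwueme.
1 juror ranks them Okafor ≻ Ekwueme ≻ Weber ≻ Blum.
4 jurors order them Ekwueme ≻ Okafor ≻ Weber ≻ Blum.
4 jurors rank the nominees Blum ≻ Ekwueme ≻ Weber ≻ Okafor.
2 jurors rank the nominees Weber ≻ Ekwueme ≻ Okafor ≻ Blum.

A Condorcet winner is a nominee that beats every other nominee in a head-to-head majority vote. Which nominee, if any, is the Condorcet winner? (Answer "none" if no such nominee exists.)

Head-to-head results (19 jurors):
Okafor vs Ekwueme: Ekwueme, 11–8.
Okafor–Blum: Okafor 12–7.
Okafor vs Weber: Weber, 11–8.
Ekwueme–Blum: Blum 11–8.
Ekwueme–Weber: Ekwueme 12–7.
Blum vs Weber: Weber, 12–7.
Every nominee loses at least once (Okafor loses to Ekwueme; Ekwueme loses to Blum; Blum loses to Okafor; Weber loses to Ekwueme). The majority relation contains the cycle Okafor beats Blum beats Ekwueme beats Okafor, so there is no Condorcet winner.

none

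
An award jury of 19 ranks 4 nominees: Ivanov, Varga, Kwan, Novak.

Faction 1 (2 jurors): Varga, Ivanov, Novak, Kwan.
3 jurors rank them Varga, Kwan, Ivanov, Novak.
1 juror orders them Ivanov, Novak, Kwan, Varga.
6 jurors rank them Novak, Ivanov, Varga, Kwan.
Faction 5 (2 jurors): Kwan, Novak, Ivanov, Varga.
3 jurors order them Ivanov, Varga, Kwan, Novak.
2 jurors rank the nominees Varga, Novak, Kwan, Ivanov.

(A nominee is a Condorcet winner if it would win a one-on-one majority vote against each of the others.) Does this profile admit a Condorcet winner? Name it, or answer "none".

none

Head-to-head results (19 jurors):
Ivanov vs Varga: Ivanov, 12–7.
Ivanov–Kwan: Ivanov 12–7.
Ivanov vs Novak: Novak wins 10–9.
Varga–Kwan: Varga 16–3.
Varga–Novak: Varga 10–9.
Kwan–Novak: Novak 11–8.
No nominee is unbeaten: Ivanov loses to Novak; Varga loses to Ivanov; Kwan loses to Ivanov; Novak loses to Varga. In particular Ivanov > Varga > Novak > Ivanov is a majority cycle — no Condorcet winner exists.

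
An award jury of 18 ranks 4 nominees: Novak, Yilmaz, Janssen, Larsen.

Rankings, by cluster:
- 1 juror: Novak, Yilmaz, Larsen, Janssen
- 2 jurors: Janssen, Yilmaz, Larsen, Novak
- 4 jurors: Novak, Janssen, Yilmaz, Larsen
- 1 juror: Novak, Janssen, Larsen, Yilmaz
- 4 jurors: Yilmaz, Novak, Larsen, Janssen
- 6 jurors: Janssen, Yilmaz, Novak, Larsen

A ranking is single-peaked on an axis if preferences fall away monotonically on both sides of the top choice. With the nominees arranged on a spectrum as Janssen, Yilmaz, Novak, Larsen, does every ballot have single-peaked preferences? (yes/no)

no

Axis positions: Janssen=1, Yilmaz=2, Novak=3, Larsen=4.
Cluster 1 (peak Novak at position 3): ranking walks positions 3-2-4-1, expanding outward from the peak — single-peaked.
Cluster 2: ranking walks positions 1-2-4-3; Larsen is ranked above Novak even though Novak lies between Larsen and the peak Janssen on the axis — preferences dip and rise again. Not single-peaked.
Cluster 3: ranking walks positions 3-1-2-4; Janssen is ranked above Yilmaz even though Yilmaz lies between Janssen and the peak Novak on the axis — preferences dip and rise again. Not single-peaked.
Cluster 4: ranking walks positions 3-1-4-2; Janssen is ranked above Yilmaz even though Yilmaz lies between Janssen and the peak Novak on the axis — preferences dip and rise again. Not single-peaked.
Cluster 5 (peak Yilmaz at position 2): ranking walks positions 2-3-4-1, expanding outward from the peak — single-peaked.
Cluster 6 (peak Janssen at position 1): ranking walks positions 1-2-3-4, expanding outward from the peak — single-peaked.
Cluster 2 violates single-peakedness, so the profile is not single-peaked on this axis.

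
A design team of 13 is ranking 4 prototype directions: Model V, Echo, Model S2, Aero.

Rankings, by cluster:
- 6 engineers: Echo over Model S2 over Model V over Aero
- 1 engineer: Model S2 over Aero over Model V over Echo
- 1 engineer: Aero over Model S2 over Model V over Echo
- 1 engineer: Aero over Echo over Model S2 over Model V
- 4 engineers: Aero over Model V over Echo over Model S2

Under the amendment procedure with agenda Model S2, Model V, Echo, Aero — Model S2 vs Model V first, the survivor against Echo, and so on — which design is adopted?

Round 1: Model S2 vs Model V — 9–4, Model S2 advances.
Round 2: Model S2 vs Echo — 2–11, Echo advances.
Round 3: Echo vs Aero — 6–7, Aero advances.
The agenda winner is Aero.

Aero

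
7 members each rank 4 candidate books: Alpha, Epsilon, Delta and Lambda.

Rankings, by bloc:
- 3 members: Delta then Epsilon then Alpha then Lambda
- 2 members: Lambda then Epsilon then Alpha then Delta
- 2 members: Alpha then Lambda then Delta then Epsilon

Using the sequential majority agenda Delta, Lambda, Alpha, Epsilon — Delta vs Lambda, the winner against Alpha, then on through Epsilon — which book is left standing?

Round 1: Delta vs Lambda — 3–4, Lambda advances.
Round 2: Lambda vs Alpha — 2–5, Alpha advances.
Round 3: Alpha vs Epsilon — 2–5, Epsilon advances.
The agenda winner is Epsilon.

Epsilon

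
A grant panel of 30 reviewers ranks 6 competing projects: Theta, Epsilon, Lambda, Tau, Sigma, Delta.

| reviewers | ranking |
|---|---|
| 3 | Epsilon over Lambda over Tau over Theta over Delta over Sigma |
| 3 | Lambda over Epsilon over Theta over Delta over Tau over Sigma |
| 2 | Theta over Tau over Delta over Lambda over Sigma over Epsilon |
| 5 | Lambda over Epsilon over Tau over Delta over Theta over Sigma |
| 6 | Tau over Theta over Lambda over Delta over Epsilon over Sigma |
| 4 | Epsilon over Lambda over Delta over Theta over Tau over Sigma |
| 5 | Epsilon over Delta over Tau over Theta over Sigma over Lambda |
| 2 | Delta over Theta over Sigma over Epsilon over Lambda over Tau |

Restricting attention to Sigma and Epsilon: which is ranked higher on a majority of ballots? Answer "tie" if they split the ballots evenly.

Epsilon

Ballots ranking Sigma above Epsilon: 2 + 2 = 4.
Ballots ranking Epsilon above Sigma: 30 − 4 = 26.
Epsilon wins the head-to-head 26–4.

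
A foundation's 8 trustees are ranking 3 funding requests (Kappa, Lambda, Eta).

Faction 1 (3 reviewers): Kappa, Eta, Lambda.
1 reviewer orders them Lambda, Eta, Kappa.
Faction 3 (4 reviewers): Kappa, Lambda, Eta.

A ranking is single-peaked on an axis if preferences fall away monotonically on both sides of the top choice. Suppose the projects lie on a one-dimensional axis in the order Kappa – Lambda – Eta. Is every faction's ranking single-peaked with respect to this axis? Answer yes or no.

Axis positions: Kappa=1, Lambda=2, Eta=3.
Faction 1: ranking walks positions 1-3-2; Eta is ranked above Lambda even though Lambda lies between Eta and the peak Kappa on the axis — preferences dip and rise again. Not single-peaked.
Faction 2 (peak Lambda at position 2): ranking walks positions 2-3-1, expanding outward from the peak — single-peaked.
Faction 3 (peak Kappa at position 1): ranking walks positions 1-2-3, expanding outward from the peak — single-peaked.
Faction 1 violates single-peakedness, so the profile is not single-peaked on this axis.

no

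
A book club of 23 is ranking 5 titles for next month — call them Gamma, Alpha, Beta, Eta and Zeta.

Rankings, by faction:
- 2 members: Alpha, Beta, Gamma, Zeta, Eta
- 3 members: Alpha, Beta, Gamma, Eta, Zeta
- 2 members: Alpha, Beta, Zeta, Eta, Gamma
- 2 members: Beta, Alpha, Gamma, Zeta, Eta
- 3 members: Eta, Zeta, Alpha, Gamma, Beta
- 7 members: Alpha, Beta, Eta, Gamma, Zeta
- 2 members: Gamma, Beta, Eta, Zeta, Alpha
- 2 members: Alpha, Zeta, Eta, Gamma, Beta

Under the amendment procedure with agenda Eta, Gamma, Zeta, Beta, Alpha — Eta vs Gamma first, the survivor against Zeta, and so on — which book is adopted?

Round 1: Eta vs Gamma — 14–9, Eta advances.
Round 2: Eta vs Zeta — 15–8, Eta advances.
Round 3: Eta vs Beta — 5–18, Beta advances.
Round 4: Beta vs Alpha — 4–19, Alpha advances.
Alpha survives the agenda.

Alpha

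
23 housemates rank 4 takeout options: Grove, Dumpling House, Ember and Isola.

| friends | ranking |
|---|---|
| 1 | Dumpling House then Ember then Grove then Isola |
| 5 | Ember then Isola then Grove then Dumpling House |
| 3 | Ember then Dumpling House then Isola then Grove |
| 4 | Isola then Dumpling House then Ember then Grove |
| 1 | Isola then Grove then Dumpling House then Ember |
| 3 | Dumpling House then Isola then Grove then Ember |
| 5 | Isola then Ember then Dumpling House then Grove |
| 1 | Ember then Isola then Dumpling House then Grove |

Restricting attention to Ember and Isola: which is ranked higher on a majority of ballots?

Isola

Ballots ranking Ember above Isola: 1 + 5 + 3 + 1 = 10.
Ballots ranking Isola above Ember: 23 − 10 = 13.
Isola wins the head-to-head 13–10.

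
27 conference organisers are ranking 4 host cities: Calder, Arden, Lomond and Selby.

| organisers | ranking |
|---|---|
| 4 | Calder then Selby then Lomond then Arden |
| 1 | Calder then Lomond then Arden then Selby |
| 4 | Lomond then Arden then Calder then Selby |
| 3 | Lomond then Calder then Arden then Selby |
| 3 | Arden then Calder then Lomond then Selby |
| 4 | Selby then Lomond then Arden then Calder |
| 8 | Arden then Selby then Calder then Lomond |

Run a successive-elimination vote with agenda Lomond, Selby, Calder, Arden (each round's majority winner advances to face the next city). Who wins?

Arden

Round 1: Lomond vs Selby — 11–16, Selby advances.
Round 2: Selby vs Calder — 12–15, Calder advances.
Round 3: Calder vs Arden — 8–19, Arden advances.
The agenda winner is Arden.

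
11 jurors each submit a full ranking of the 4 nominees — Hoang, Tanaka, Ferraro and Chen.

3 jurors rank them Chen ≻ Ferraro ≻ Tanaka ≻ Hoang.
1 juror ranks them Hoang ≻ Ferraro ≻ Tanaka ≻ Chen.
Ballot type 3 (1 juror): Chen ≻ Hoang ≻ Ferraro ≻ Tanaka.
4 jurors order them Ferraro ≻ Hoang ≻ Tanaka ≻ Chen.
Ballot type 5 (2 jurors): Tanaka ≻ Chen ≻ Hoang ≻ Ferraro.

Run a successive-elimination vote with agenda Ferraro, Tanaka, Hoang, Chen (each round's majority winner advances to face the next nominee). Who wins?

Chen

Round 1: Ferraro vs Tanaka — 9–2, Ferraro advances.
Round 2: Ferraro vs Hoang — 7–4, Ferraro advances.
Round 3: Ferraro vs Chen — 5–6, Chen advances.
The agenda winner is Chen.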